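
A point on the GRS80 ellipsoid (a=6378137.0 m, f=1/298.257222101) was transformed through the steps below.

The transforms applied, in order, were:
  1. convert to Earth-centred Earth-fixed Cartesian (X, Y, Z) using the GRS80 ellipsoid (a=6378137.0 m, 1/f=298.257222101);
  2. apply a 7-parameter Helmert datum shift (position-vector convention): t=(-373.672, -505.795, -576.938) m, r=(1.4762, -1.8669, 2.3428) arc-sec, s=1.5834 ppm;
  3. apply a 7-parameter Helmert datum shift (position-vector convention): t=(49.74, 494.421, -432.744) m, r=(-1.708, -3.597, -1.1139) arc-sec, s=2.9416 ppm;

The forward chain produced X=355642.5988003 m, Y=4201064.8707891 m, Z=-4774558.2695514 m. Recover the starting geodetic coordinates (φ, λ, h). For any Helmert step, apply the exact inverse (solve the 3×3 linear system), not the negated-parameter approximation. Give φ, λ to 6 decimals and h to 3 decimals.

start: X=355642.5988, Y=4201064.8708, Z=-4774558.2696 m
→ Helmert⁻¹: X=355485.8741, Y=4200599.5455, Z=-4774082.8977
→ Helmert⁻¹: X=355863.4940, Y=4201060.4832, Z=-4773531.6885
→ geod (Bowring, a=6378137.000): φ=-48.73901900°, λ=85.15814700°, h=2745.1170 m

φ=-48.739019°, λ=85.158147°, h=2745.117 m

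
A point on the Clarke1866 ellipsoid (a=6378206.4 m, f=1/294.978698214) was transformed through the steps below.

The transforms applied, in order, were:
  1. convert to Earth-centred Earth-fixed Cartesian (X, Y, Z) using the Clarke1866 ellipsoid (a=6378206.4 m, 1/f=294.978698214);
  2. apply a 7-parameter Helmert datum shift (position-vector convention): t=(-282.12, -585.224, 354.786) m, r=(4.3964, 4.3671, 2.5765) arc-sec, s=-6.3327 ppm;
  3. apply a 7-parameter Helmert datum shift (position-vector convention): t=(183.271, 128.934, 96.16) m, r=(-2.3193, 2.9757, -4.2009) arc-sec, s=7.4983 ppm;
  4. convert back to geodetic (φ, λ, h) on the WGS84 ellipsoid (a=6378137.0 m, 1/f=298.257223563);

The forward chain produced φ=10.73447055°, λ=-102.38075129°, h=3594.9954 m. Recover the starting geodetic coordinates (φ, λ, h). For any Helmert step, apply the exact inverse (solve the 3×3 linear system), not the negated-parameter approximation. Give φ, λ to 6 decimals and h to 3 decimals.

start: φ=10.734471°, λ=-102.380751°, h=3594.995 m
→ ECEF (a=6378137.000, f=1/298.257223563): X=-1344501.5177, Y=-6124954.2379, Z=1180831.2919
→ Helmert⁻¹: X=-1344566.9918, Y=-6125077.9042, Z=1180638.0088
→ Helmert⁻¹: X=-1344394.8789, Y=-6124489.5126, Z=1180392.7728
→ geod (Bowring, a=6378206.400): φ=10.73216400°, λ=-102.38071000°, h=2983.7110 m

φ=10.732164°, λ=-102.380710°, h=2983.711 m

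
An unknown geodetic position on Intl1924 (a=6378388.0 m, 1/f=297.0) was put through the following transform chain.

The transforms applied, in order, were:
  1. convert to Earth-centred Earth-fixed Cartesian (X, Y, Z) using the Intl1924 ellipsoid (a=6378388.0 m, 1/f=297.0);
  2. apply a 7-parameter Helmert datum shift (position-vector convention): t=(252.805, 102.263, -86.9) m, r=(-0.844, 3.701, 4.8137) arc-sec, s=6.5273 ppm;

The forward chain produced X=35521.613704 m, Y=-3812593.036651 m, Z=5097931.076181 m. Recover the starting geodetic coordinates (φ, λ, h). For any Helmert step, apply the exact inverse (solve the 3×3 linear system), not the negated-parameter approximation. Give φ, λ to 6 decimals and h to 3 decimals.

start: X=35521.6137, Y=-3812593.0367, Z=5097931.0762 m
→ Helmert⁻¹: X=35088.1272, Y=-3812692.0921, Z=5097969.7288
→ geod (Bowring, a=6378388.000): φ=53.39173900°, λ=-89.47272300°, h=1502.7380 m

φ=53.391739°, λ=-89.472723°, h=1502.738 m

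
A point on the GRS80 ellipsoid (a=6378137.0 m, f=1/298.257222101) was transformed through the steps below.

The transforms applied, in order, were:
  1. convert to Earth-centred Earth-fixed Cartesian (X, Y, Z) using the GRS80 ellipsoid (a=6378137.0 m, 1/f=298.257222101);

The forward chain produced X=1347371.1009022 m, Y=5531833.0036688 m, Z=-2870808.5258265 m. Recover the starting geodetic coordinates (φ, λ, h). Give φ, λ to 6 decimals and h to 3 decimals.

start: X=1347371.1009, Y=5531833.0037, Z=-2870808.5258 m
→ geod (Bowring, a=6378137.000): φ=-26.91314300°, λ=76.31118900°, h=2587.7260 m

φ=-26.913143°, λ=76.311189°, h=2587.726 m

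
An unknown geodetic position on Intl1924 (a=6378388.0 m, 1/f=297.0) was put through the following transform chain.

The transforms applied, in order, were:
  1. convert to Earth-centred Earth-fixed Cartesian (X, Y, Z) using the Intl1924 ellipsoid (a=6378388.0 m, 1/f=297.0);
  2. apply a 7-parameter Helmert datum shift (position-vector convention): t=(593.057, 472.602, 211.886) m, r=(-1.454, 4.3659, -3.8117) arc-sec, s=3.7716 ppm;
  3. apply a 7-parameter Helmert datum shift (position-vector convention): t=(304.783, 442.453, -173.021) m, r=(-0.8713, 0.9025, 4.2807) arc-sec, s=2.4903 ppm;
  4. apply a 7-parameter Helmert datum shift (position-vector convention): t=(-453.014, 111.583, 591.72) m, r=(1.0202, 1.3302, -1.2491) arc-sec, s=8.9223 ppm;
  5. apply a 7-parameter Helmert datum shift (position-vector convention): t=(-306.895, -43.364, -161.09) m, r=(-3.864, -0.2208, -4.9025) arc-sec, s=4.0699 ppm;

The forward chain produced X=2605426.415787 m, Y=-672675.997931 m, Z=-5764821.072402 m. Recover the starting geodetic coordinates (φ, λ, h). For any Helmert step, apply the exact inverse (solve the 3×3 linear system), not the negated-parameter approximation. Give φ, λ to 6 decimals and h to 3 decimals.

φ=-65.125395°, λ=-14.492141°, h=1522.481 m

start: X=2605426.4158, Y=-672675.9979, Z=-5764821.0724 m
→ Helmert⁻¹: X=2605732.5179, Y=-672459.9730, Z=-5764651.9076
→ Helmert⁻¹: X=2606203.5315, Y=-672578.2874, Z=-5765172.0548
→ Helmert⁻¹: X=2605903.5153, Y=-673048.7935, Z=-5764976.1184
→ Helmert⁻¹: X=2605435.1041, Y=-673430.0684, Z=-5765115.8597
→ geod (Bowring, a=6378388.000): φ=-65.12539500°, λ=-14.49214100°, h=1522.4810 m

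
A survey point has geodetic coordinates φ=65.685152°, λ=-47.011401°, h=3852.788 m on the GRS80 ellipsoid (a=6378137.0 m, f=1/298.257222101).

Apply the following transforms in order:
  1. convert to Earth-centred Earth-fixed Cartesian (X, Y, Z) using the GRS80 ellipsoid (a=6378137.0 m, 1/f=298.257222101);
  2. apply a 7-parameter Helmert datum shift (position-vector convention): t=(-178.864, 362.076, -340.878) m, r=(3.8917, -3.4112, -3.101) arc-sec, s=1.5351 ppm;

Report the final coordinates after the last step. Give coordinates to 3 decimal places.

X=1796461.984 m, Y=-1927338.326 m, Z=5792752.533 m

start: φ=65.685152°, λ=-47.011401°, h=3852.788 m
→ ECEF (a=6378137.000, f=1/298.257222101): X=1796762.8752, Y=-1927561.1287, Z=5793091.1710
→ Helmert 7p (PV): X=1796461.9842, Y=-1927338.3257, Z=5792752.5326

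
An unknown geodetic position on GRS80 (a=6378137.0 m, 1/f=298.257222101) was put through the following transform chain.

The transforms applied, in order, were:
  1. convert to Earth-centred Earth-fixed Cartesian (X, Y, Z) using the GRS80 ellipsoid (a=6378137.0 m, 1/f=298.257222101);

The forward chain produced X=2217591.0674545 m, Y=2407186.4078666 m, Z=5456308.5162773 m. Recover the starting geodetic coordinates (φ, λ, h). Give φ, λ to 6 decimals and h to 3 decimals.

start: X=2217591.0675, Y=2407186.4079, Z=5456308.5163 m
→ geod (Bowring, a=6378137.000): φ=59.21211700°, λ=47.34755800°, h=279.2560 m

φ=59.212117°, λ=47.347558°, h=279.256 m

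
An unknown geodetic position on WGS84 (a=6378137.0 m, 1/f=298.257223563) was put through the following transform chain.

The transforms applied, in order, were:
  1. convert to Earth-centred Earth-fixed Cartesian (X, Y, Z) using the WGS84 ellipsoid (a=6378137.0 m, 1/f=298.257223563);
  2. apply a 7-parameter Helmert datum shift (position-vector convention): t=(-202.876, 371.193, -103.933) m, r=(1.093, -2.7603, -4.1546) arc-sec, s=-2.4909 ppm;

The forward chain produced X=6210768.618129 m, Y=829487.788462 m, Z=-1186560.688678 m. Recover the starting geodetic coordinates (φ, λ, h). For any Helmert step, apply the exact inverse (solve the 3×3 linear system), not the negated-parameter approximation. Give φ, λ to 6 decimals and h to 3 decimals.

start: X=6210768.6181, Y=829487.7885, Z=-1186560.6887 m
→ Helmert⁻¹: X=6210954.3838, Y=829237.4747, Z=-1186547.2221
→ geod (Bowring, a=6378137.000): φ=-10.79318700°, λ=7.60470600°, h=26.6790 m

φ=-10.793187°, λ=7.604706°, h=26.679 m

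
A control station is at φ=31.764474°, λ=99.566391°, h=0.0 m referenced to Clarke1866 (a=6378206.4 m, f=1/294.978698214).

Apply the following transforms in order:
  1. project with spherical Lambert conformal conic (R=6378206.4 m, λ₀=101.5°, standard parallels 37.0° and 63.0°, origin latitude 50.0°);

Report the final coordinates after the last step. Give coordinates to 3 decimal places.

E=-187255.258 m, N=-2009764.382 m

start: φ=31.764474°, λ=99.566391°, h=0.000 m
→ lcc (R=6378206.4, λ₀=101.5°): E=-187255.2581, N=-2009764.3822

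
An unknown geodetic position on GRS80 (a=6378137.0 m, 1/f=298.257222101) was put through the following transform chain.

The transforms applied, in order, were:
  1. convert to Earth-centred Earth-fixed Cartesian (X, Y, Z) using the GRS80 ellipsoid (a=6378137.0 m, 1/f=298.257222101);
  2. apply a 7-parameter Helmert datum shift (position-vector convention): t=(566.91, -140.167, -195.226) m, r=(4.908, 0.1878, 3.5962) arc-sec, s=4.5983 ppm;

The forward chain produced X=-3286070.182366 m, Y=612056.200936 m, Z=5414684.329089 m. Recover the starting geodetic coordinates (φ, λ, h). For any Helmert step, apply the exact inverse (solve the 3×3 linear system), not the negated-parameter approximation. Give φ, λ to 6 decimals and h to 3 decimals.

φ=58.480101°, λ=169.445379°, h=1117.364 m

start: X=-3286070.1824, Y=612056.2009, Z=5414684.3291 m
→ Helmert⁻¹: X=-3286616.2328, Y=612379.6988, Z=5414837.0922
→ geod (Bowring, a=6378137.000): φ=58.48010100°, λ=169.44537900°, h=1117.3640 m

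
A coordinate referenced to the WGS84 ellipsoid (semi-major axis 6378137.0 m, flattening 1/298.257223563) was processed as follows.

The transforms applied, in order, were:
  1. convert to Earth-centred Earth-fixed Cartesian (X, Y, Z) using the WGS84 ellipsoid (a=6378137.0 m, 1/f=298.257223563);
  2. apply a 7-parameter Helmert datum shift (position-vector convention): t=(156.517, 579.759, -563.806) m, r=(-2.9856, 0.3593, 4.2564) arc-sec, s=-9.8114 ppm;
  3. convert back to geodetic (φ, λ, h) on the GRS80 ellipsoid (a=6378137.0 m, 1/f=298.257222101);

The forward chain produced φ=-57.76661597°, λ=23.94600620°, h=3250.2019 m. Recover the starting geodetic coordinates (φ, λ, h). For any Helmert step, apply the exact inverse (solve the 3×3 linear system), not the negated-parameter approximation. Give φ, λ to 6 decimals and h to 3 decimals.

start: φ=-57.766616°, λ=23.946006°, h=3250.202 m
→ ECEF (a=6378137.000, f=1/298.257222101): X=3118152.0923, Y=1384771.2955, Z=-5374667.8136
→ Helmert⁻¹: X=3118064.0931, Y=1384218.5627, Z=-5374131.2681
→ geod (Bowring, a=6378137.000): φ=-57.76636100°, λ=23.93812200°, h=2633.8120 m

φ=-57.766361°, λ=23.938122°, h=2633.812 m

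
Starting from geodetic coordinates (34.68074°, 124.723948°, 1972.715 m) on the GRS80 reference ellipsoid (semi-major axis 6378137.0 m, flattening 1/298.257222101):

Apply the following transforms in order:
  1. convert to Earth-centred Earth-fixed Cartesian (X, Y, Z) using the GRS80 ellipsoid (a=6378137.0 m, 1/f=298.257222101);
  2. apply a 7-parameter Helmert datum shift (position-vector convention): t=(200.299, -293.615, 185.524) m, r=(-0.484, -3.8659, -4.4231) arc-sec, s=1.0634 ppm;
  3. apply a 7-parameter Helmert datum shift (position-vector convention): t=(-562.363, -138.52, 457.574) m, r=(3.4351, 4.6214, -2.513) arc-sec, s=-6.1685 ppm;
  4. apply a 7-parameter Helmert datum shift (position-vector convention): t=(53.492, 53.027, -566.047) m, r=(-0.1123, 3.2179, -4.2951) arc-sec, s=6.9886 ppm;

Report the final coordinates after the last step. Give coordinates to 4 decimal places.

X=-2991831.3937 m, Y=4316625.3311 m, Z=3610121.1457 m

start: φ=34.680740°, λ=124.723948°, h=1972.715 m
→ ECEF (a=6378137.000, f=1/298.257222101): X=-2991821.7827, Y=4316883.0866, Z=3609920.2513
→ Helmert 7p (PV): X=-2991599.7535, Y=4316666.6889, Z=3610043.4105
→ Helmert 7p (PV): X=-2992010.1884, Y=4316477.8684, Z=3610617.6315
→ Helmert 7p (PV): X=-2991831.3937, Y=4316625.3311, Z=3610121.1457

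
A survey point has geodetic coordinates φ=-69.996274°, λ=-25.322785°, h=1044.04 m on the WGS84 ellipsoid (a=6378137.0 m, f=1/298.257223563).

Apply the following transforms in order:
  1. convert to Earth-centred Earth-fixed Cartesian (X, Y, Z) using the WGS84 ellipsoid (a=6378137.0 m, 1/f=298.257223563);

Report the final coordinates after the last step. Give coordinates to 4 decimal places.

X=1978371.1192 m, Y=-936134.4630 m, Z=-5971878.8769 m

start: φ=-69.996274°, λ=-25.322785°, h=1044.040 m
→ ECEF (a=6378137.000, f=1/298.257223563): X=1978371.1192, Y=-936134.4630, Z=-5971878.8769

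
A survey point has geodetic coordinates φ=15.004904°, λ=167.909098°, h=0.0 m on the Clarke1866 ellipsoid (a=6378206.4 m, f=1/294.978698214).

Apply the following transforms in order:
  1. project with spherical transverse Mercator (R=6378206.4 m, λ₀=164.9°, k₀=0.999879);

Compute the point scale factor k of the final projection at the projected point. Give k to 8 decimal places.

1.00116681

start: φ=15.004904°, λ=167.909098°, h=0.000 m
→ into tm (λ₀=164.9°): φ=15.00490400°, λ−λ₀=3.00909800°
scale k = 1.00116681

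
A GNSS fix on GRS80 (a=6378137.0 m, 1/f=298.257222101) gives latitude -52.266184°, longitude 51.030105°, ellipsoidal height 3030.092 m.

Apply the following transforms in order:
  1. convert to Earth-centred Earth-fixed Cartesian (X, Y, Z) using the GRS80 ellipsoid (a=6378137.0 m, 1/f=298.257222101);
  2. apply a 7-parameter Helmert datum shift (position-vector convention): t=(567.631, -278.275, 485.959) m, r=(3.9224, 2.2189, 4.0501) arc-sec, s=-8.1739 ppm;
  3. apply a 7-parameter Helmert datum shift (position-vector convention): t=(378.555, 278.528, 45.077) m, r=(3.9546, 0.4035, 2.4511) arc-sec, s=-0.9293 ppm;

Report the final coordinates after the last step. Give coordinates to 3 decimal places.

X=2461968.918 m, Y=3042844.289 m, Z=-5022718.611 m

start: φ=-52.266184°, λ=51.030105°, h=3030.092 m
→ ECEF (a=6378137.000, f=1/298.257222101): X=2461204.8986, Y=3042602.3293, Z=-5023380.2731
→ Helmert 7p (PV): X=2461638.6309, Y=3042443.0363, Z=-5022821.8711
→ Helmert 7p (PV): X=2461968.9184, Y=3042844.2889, Z=-5022718.6109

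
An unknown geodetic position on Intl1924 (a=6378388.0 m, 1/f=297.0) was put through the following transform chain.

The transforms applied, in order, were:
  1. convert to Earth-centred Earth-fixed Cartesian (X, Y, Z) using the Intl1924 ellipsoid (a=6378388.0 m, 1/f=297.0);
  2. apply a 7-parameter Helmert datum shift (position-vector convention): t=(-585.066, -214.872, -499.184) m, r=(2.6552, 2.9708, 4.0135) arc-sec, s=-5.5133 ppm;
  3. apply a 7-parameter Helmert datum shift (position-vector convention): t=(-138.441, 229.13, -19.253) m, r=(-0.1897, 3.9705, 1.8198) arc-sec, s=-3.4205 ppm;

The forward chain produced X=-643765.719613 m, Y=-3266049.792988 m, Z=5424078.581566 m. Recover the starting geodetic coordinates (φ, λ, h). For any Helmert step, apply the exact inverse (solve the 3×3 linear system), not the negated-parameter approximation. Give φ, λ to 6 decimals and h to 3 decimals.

φ=58.637210°, λ=-101.143191°, h=1797.290 m

start: X=-643765.7196, Y=-3266049.7930, Z=5424078.5816 m
→ Helmert⁻¹: X=-643762.7088, Y=-3266289.4041, Z=5424100.9916
→ Helmert⁻¹: X=-643322.8695, Y=-3266010.1909, Z=5424662.8602
→ geod (Bowring, a=6378388.000): φ=58.63721000°, λ=-101.14319100°, h=1797.2900 m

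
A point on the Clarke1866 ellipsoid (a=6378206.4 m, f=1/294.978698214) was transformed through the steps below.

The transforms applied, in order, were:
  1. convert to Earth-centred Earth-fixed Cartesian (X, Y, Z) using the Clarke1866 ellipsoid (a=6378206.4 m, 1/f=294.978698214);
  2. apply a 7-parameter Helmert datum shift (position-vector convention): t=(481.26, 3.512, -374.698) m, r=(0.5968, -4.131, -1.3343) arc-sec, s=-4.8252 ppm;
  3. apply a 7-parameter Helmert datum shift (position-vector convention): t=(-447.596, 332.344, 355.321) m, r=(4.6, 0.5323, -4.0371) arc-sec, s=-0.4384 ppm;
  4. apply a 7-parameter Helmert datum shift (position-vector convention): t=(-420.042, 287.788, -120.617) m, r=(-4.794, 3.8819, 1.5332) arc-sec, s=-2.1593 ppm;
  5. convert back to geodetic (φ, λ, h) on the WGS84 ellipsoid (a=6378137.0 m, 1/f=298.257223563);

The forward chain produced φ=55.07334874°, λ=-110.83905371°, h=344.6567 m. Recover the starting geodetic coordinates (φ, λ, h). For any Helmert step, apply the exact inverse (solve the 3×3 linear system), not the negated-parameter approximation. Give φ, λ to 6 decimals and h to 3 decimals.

start: φ=55.073349°, λ=-110.839054°, h=344.657 m
→ ECEF (a=6378137.000, f=1/298.257223563): X=-1302058.5477, Y=-3420667.8834, Z=5206345.3523
→ Helmert⁻¹: X=-1301764.7296, Y=-3421074.3884, Z=5206373.1999
→ Helmert⁻¹: X=-1301264.1759, Y=-3421317.5979, Z=5206093.1034
→ Helmert⁻¹: X=-1301625.3104, Y=-3421330.9742, Z=5206528.8914
→ geod (Bowring, a=6378206.400): φ=55.07287200°, λ=-110.82902400°, h=852.0860 m

φ=55.072872°, λ=-110.829024°, h=852.086 m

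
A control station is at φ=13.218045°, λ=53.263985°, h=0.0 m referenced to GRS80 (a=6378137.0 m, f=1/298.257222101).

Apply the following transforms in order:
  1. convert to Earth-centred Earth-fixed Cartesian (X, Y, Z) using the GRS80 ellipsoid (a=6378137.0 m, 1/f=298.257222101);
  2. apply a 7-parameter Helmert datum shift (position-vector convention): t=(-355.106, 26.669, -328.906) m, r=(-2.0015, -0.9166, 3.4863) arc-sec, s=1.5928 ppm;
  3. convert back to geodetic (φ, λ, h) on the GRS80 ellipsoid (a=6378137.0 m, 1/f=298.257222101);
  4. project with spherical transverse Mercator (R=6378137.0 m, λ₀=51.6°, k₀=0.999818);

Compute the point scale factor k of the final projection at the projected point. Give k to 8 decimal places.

1.00021959

start: φ=13.218045°, λ=53.263985°, h=0.000 m
→ ECEF (a=6378137.000, f=1/298.257222101): X=3714529.2049, Y=4976891.3209, Z=1448899.1928
→ Helmert 7p (PV): X=3714089.4569, Y=4977002.7599, Z=1448540.8077
→ geod (Bowring, a=6378137.000): φ=13.21525030°, λ=53.26785144°, h=-251.0426 m
→ into tm (λ₀=51.6°): φ=13.21525030°, λ−λ₀=1.66785144°
scale k = 1.00021959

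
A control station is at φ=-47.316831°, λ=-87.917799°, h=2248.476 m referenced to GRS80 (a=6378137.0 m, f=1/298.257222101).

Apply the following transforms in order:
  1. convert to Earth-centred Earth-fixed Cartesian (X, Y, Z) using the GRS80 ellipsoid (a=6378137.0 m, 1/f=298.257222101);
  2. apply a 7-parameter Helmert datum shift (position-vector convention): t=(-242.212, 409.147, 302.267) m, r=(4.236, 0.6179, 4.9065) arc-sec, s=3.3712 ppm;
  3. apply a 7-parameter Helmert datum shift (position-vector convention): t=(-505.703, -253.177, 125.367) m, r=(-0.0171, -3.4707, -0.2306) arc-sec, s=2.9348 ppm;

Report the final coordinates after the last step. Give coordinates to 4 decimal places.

start: φ=-47.316831°, λ=-87.917799°, h=2248.476 m
→ ECEF (a=6378137.000, f=1/298.257222101): X=157446.0244, Y=-4330523.8276, Z=-4667368.5917
→ Helmert 7p (PV): X=157293.3734, Y=-4330029.6817, Z=-4667171.4660
→ Helmert 7p (PV): X=156861.8232, Y=-4330296.1293, Z=-4667056.7906

X=156861.8232 m, Y=-4330296.1293 m, Z=-4667056.7906 m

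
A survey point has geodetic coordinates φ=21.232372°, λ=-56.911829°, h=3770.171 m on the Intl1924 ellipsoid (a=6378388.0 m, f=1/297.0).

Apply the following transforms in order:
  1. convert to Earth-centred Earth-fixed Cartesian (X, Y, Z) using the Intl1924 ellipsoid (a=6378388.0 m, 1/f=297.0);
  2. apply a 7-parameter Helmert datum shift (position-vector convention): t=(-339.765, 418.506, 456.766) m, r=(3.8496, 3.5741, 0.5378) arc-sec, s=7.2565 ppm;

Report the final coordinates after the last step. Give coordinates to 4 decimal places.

start: φ=21.232372°, λ=-56.911829°, h=3770.171 m
→ ECEF (a=6378388.000, f=1/297.0): X=3249126.9010, Y=-4986400.6000, Z=2296789.8987
→ Helmert 7p (PV): X=3248863.5130, Y=-4986052.6724, Z=2297113.9671

X=3248863.5130 m, Y=-4986052.6724 m, Z=2297113.9671 m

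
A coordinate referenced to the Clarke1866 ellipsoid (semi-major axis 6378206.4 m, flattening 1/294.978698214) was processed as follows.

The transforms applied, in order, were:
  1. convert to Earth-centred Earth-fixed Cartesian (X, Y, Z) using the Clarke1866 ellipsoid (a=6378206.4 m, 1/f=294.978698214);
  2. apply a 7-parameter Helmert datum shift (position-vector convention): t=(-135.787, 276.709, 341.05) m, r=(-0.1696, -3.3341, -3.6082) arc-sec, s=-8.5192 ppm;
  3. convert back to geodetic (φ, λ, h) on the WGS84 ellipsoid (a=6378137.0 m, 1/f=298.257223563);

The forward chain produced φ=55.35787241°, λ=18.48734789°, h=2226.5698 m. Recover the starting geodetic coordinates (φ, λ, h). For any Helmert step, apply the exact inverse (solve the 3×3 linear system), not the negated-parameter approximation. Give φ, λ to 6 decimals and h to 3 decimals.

start: φ=55.357872°, λ=18.487348°, h=2226.570 m
→ ECEF (a=6378137.000, f=1/298.257223563): X=3447555.6217, Y=1152689.5148, Z=5225965.0350
→ Helmert⁻¹: X=3447785.0879, Y=1152478.6390, Z=5225613.7206
→ geod (Bowring, a=6378206.400): φ=55.35696600°, λ=18.48304900°, h=2114.7010 m

φ=55.356966°, λ=18.483049°, h=2114.701 m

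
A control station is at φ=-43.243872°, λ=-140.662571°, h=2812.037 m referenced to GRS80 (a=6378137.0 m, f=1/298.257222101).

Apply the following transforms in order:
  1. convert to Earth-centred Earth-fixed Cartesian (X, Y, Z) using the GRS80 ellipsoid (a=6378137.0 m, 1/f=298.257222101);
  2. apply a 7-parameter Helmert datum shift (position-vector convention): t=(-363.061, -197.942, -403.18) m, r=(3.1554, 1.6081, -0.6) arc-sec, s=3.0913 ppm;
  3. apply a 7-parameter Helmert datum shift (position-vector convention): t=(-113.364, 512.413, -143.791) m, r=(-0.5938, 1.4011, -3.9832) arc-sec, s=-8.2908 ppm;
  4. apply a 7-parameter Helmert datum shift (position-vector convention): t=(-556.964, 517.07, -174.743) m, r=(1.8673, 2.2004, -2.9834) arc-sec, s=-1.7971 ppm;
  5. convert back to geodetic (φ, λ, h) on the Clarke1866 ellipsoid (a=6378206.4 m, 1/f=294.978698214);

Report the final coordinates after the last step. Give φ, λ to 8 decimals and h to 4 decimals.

φ=-43.24872019°, λ=-140.68239474°, h=3502.3035 m

start: φ=-43.243872°, λ=-140.662571°, h=2812.037 m
→ ECEF (a=6378137.000, f=1/298.257222101): X=-3600672.3198, Y=-2951046.2031, Z=-4349203.4731
→ Helmert 7p (PV): X=-3601089.0036, Y=-2951176.2602, Z=-4349637.1705
→ Helmert 7p (PV): X=-3601259.0473, Y=-2950582.3609, Z=-4349711.9427
→ Helmert 7p (PV): X=-3601898.6184, Y=-2949968.5226, Z=-4349867.1626
→ geod (Bowring, a=6378206.400): φ=-43.24872019°, λ=-140.68239474°, h=3502.3035 m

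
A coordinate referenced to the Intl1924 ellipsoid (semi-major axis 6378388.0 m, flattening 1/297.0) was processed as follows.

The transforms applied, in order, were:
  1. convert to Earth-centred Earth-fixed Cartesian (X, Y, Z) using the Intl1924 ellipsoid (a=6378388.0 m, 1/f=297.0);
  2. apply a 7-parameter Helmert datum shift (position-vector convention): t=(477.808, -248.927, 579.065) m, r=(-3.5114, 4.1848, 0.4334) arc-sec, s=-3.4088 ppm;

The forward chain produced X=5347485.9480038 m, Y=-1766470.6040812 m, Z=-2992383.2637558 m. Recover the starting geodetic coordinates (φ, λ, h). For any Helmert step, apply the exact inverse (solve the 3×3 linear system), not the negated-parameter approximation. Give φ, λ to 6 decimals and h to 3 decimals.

φ=-28.150204°, λ=-18.278837°, h=3518.258 m

start: X=5347485.9480, Y=-1766470.6041, Z=-2992383.2638 m
→ Helmert⁻¹: X=5347083.3771, Y=-1766187.9827, Z=-2992894.1141
→ geod (Bowring, a=6378388.000): φ=-28.15020400°, λ=-18.27883700°, h=3518.2580 m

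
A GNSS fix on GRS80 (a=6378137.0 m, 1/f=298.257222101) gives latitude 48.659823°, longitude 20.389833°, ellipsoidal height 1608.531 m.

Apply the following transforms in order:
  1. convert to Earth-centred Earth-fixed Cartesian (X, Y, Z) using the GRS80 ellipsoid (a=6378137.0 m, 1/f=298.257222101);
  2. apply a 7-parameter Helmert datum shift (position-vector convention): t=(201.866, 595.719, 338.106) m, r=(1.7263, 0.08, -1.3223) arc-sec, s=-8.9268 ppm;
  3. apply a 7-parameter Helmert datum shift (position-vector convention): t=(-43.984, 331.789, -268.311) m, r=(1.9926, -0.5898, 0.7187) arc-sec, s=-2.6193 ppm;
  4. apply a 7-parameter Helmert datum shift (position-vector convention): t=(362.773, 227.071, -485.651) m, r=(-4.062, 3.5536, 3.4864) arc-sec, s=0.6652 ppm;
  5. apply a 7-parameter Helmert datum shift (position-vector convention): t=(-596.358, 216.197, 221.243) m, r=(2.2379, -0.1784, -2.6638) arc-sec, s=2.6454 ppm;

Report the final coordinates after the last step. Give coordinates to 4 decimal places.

X=3957397.7709 m, Y=1472279.0317 m, Z=4766587.8605 m

start: φ=48.659823°, λ=20.389833°, h=1608.531 m
→ ECEF (a=6378137.000, f=1/298.257222101): X=3957441.4052, Y=1470959.9554, Z=4766863.1958
→ Helmert 7p (PV): X=3957619.2225, Y=1471477.2786, Z=4767169.5249
→ Helmert 7p (PV): X=3957546.1138, Y=1471772.9505, Z=4766914.2588
→ Helmert 7p (PV): X=3957968.7687, Y=1472161.7687, Z=4766334.6129
→ Helmert 7p (PV): X=3957397.7709, Y=1472279.0317, Z=4766587.8605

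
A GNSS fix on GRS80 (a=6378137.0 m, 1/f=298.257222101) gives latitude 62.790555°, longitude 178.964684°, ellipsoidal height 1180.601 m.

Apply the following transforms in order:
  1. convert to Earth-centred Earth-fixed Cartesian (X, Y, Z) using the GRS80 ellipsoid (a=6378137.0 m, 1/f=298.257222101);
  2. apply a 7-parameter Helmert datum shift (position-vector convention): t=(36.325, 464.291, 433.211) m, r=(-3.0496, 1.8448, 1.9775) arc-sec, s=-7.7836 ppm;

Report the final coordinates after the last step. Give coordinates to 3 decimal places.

start: φ=62.790555°, λ=178.964684°, h=1180.601 m
→ ECEF (a=6378137.000, f=1/298.257222101): X=-2924182.2152, Y=52844.7680, Z=5650391.7978
→ Helmert 7p (PV): X=-2924073.1004, Y=53364.1530, Z=5650806.4003

X=-2924073.100 m, Y=53364.153 m, Z=5650806.400 m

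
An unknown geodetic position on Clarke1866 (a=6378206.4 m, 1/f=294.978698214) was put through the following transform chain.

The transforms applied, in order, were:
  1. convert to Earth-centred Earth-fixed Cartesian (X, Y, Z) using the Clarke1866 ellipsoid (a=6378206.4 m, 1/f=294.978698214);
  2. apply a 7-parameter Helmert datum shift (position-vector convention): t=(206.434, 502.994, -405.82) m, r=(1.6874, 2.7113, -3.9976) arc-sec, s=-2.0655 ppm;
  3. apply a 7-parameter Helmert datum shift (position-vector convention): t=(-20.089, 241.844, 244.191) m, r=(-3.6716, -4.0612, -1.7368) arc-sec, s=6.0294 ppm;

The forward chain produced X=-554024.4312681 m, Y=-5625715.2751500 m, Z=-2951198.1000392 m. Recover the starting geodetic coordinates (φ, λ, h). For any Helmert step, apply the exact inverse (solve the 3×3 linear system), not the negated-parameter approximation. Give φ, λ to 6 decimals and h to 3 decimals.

φ=-27.723400°, λ=-95.624163°, h=3941.255 m

start: X=-554024.4313, Y=-5625715.2752, Z=-2951198.1000 m
→ Helmert⁻¹: X=-554011.7438, Y=-5625875.3249, Z=-2951513.7306
→ Helmert⁻¹: X=-554071.4862, Y=-5626424.8207, Z=-2951075.2609
→ geod (Bowring, a=6378206.400): φ=-27.72340000°, λ=-95.62416300°, h=3941.2550 m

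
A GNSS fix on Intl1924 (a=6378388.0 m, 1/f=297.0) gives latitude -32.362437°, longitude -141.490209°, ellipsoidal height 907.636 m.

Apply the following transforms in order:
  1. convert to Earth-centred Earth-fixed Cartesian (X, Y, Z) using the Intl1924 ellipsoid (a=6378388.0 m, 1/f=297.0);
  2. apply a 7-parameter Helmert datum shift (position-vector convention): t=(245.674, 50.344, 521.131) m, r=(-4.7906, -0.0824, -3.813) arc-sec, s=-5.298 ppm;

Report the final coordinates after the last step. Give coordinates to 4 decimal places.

start: φ=-32.362437°, λ=-141.490209°, h=907.636 m
→ ECEF (a=6378388.000, f=1/297.0): X=-4220543.4293, Y=-3358349.5543, Z=-3394983.9545
→ Helmert 7p (PV): X=-4220336.1205, Y=-3358282.2472, Z=-3394368.5241

X=-4220336.1205 m, Y=-3358282.2472 m, Z=-3394368.5241 m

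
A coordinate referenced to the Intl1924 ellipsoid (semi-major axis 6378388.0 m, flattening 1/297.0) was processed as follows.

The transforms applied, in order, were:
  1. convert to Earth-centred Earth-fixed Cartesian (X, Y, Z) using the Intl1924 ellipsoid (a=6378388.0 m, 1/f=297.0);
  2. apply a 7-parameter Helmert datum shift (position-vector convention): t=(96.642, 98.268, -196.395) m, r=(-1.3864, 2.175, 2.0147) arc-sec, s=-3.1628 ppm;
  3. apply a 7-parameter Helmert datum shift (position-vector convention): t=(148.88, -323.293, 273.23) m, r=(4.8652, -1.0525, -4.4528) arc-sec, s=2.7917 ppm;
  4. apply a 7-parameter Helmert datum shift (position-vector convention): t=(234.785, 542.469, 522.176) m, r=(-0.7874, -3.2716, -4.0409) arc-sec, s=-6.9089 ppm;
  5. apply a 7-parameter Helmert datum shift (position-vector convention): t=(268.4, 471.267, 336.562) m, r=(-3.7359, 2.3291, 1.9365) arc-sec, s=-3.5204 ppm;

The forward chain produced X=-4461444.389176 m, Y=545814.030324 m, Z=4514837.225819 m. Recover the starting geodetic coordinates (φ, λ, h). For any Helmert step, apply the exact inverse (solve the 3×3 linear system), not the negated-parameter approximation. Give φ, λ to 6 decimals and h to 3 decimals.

start: X=-4461444.3892, Y=545814.0303, Z=4514837.2258 m
→ Helmert⁻¹: X=-4461774.3532, Y=545304.8053, Z=4514476.0519
→ Helmert⁻¹: X=-4461979.0382, Y=544661.4540, Z=4514057.9140
→ Helmert⁻¹: X=-4462104.1942, Y=544993.3659, Z=4513781.9967
→ Helmert⁻¹: X=-4462257.2251, Y=544910.0663, Z=4513949.2780
→ geod (Bowring, a=6378388.000): φ=45.31107700°, λ=173.03777700°, h=3010.4070 m

φ=45.311077°, λ=173.037777°, h=3010.407 m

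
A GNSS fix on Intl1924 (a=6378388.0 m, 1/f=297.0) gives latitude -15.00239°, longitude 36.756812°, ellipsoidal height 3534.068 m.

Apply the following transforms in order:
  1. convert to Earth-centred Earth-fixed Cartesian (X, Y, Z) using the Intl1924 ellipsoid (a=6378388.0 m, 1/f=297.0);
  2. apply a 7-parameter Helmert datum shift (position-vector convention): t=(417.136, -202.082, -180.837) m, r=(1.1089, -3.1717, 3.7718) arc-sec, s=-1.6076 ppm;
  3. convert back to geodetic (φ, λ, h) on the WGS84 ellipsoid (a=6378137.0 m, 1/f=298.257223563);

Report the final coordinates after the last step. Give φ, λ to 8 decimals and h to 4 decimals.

start: φ=-15.002390°, λ=36.756812°, h=3534.068 m
→ ECEF (a=6378388.000, f=1/297.0): X=4939918.1649, Y=3689726.7473, Z=-1641289.7932
→ Helmert 7p (PV): X=4940285.1263, Y=3689617.8896, Z=-1641372.1951
→ geod (Bowring, a=6378137.000): φ=-15.00216231°, λ=36.75396104°, h=4021.3625 m

φ=-15.00216231°, λ=36.75396104°, h=4021.3625 m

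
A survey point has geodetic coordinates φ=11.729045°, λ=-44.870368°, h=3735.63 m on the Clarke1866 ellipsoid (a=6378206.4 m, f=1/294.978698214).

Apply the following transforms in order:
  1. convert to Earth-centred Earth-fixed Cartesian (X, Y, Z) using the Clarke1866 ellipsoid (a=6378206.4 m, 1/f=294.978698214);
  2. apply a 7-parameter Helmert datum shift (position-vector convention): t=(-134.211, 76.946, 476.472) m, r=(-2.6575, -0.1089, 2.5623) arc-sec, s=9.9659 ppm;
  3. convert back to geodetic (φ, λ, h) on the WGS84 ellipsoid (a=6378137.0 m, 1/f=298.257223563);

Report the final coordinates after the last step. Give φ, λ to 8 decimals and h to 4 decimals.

start: φ=11.729045°, λ=-44.870368°, h=3735.630 m
→ ECEF (a=6378206.400, f=1/294.978698214): X=4429093.1388, Y=-4409096.6542, Z=1288748.5845
→ Helmert 7p (PV): X=4429057.1593, Y=-4408992.0241, Z=1289297.0454
→ geod (Bowring, a=6378137.000): φ=11.73322602°, λ=-44.86992089°, h=3809.4982 m

φ=11.73322602°, λ=-44.86992089°, h=3809.4982 m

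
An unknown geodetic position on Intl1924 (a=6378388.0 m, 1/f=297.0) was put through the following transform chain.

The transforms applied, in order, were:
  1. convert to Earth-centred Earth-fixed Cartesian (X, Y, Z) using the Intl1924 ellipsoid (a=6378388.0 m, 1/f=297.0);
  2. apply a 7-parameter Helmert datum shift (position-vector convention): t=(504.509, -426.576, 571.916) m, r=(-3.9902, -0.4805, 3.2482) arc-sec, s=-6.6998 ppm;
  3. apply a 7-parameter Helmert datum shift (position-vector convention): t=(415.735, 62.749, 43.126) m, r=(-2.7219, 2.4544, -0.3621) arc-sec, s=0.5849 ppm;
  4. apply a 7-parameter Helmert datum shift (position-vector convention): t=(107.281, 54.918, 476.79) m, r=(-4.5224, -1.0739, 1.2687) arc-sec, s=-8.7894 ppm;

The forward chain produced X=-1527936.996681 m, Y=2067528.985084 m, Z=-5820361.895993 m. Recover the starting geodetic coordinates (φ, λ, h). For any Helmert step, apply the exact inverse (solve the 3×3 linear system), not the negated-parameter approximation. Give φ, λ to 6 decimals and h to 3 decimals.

φ=-66.305977°, λ=126.473506°, h=3887.736 m

start: X=-1527936.9967, Y=2067528.9851, Z=-5820361.8960 m
→ Helmert⁻¹: X=-1528075.2964, Y=2067629.2611, Z=-5820836.5591
→ Helmert⁻¹: X=-1528424.5031, Y=2067639.4326, Z=-5820867.1827
→ Helmert⁻¹: X=-1528920.2472, Y=2068216.5572, Z=-5821434.5301
→ geod (Bowring, a=6378388.000): φ=-66.30597700°, λ=126.47350600°, h=3887.7360 m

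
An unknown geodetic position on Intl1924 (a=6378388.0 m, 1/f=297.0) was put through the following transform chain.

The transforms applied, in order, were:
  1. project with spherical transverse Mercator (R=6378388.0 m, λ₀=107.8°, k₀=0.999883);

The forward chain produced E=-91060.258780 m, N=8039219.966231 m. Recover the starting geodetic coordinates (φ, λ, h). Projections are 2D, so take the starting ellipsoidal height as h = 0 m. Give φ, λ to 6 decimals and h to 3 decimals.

start: E=-91060.2588, N=8039219.9662 m
→ tm⁻¹: φ=72.20494500°, λ=105.12238600°

φ=72.204945°, λ=105.122386°, h=0.000 m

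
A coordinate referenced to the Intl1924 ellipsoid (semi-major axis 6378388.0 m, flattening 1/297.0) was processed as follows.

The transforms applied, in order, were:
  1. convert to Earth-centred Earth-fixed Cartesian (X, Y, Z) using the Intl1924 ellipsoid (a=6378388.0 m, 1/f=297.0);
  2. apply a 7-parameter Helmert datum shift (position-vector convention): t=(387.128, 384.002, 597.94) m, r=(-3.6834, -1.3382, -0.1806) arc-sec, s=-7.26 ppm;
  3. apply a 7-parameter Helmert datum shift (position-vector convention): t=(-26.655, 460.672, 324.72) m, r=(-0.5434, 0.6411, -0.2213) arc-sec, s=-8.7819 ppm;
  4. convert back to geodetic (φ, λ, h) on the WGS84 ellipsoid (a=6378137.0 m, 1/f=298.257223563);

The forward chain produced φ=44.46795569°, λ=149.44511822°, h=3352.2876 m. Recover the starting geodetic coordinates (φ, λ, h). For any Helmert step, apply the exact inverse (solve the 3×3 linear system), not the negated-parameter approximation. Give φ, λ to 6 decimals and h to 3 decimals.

φ=44.464364°, λ=149.457558°, h=2517.369 m

start: φ=44.467956°, λ=149.445118°, h=3352.288 m
→ ECEF (a=6378137.000, f=1/298.257223563): X=-3928184.4090, Y=2318948.5465, Z=4447696.0483
→ Helmert⁻¹: X=-3928208.5617, Y=2318492.3042, Z=4447404.2836
→ Helmert⁻¹: X=-3928597.3906, Y=2318042.2809, Z=4446905.5103
→ geod (Bowring, a=6378388.000): φ=44.46436400°, λ=149.45755800°, h=2517.3690 m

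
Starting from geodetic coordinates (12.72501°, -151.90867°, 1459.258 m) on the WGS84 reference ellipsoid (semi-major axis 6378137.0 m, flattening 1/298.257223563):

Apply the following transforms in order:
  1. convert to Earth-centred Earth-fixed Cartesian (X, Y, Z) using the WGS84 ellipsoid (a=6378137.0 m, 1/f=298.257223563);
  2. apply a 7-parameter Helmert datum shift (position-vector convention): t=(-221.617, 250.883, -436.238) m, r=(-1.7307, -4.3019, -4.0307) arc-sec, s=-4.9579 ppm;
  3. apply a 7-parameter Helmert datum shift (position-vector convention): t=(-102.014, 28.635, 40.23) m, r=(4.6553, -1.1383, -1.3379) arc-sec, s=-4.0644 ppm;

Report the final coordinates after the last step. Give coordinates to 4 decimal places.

X=-5491112.7954 m, Y=-2930277.7021 m, Z=1395473.1240 m

start: φ=12.725010°, λ=-151.908670°, h=1459.258 m
→ ECEF (a=6378137.000, f=1/298.257223563): X=-5490725.6099, Y=-2930706.7899, Z=1396068.0887
→ Helmert 7p (PV): X=-5491006.3907, Y=-2930322.3670, Z=1395535.0045
→ Helmert 7p (PV): X=-5491112.7954, Y=-2930277.7021, Z=1395473.1240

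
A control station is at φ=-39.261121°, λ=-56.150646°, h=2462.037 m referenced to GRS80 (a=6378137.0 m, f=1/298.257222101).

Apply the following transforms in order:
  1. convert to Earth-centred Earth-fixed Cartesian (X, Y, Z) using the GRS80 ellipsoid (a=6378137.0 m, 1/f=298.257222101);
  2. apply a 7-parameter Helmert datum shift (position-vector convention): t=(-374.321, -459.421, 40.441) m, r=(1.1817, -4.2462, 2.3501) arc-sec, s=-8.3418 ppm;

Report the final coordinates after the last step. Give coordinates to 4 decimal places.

X=2755232.6083 m, Y=-4108828.1044 m, Z=-4016255.1358 m

start: φ=-39.261121°, λ=-56.150646°, h=2462.037 m
→ ECEF (a=6378137.000, f=1/298.257222101): X=2755500.4246, Y=-4108457.3599, Z=-4016362.2678
→ Helmert 7p (PV): X=2755232.6083, Y=-4108828.1044, Z=-4016255.1358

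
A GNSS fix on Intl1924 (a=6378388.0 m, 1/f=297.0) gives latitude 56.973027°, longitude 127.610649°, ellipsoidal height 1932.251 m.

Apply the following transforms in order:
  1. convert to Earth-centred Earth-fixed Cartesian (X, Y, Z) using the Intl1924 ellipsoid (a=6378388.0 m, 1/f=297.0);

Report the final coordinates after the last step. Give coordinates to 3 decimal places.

start: φ=56.973027°, λ=127.610649°, h=1932.251 m
→ ECEF (a=6378388.000, f=1/297.0): X=-2127316.7180, Y=2761315.2486, Z=5325994.6725

X=-2127316.718 m, Y=2761315.249 m, Z=5325994.672 m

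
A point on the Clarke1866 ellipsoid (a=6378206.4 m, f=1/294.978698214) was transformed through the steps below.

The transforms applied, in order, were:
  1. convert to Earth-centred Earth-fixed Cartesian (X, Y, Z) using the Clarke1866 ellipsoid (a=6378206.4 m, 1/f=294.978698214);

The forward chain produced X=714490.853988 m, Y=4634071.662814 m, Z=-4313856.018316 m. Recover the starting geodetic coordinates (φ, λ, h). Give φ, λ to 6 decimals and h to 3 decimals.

start: X=714490.8540, Y=4634071.6628, Z=-4313856.0183 m
→ geod (Bowring, a=6378206.400): φ=-42.80879000°, λ=81.23503600°, h=3112.2430 m

φ=-42.808790°, λ=81.235036°, h=3112.243 m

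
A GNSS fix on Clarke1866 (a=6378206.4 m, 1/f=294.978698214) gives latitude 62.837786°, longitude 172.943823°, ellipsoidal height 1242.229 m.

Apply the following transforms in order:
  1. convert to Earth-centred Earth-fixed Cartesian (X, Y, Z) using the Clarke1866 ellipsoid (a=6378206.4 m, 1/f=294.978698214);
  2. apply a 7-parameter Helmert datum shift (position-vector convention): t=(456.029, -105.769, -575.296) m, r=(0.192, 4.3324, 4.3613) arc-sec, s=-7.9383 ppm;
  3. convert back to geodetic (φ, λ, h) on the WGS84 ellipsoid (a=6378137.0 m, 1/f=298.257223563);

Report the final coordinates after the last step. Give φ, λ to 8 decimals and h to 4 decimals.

φ=62.83860631°, λ=172.94581158°, h=348.9052 m

start: φ=62.837786°, λ=172.943823°, h=1242.229 m
→ ECEF (a=6378206.400, f=1/294.978698214): X=-2898005.7768, Y=358714.9705, Z=5652658.1195
→ Helmert 7p (PV): X=-2897415.5993, Y=358539.8168, Z=5652099.1543
→ geod (Bowring, a=6378137.000): φ=62.83860631°, λ=172.94581158°, h=348.9052 m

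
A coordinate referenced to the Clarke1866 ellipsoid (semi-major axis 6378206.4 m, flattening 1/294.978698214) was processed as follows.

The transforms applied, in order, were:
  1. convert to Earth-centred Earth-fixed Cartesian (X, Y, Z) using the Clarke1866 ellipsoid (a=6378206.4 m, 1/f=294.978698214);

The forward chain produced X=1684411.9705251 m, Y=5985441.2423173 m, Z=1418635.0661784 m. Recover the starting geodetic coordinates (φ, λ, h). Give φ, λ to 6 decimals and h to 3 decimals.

start: X=1684411.9705, Y=5985441.2423, Z=1418635.0662 m
→ geod (Bowring, a=6378206.400): φ=12.93680200°, λ=74.28243300°, h=585.7790 m

φ=12.936802°, λ=74.282433°, h=585.779 m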